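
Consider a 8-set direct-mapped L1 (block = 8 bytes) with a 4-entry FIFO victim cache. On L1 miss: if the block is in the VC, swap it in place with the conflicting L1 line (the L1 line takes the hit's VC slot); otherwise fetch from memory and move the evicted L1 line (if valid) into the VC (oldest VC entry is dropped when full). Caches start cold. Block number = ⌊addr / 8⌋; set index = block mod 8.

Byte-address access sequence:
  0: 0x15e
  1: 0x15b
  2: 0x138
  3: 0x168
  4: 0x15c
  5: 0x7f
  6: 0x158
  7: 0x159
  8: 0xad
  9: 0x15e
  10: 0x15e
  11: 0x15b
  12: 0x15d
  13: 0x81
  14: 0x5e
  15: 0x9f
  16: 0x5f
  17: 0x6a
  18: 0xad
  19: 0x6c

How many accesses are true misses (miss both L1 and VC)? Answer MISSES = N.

MISSES = 9

  [0] addr=0x15e blk=43 s=3: MISS | VC []
  [1] addr=0x15b blk=43 s=3: L1-HIT | VC []
  [2] addr=0x138 blk=39 s=7: MISS | VC []
  [3] addr=0x168 blk=45 s=5: MISS | VC []
  [4] addr=0x15c blk=43 s=3: L1-HIT | VC []
  [5] addr=0x7f blk=15 s=7: MISS | VC [39]
  [6] addr=0x158 blk=43 s=3: L1-HIT | VC [39]
  [7] addr=0x159 blk=43 s=3: L1-HIT | VC [39]
  [8] addr=0xad blk=21 s=5: MISS | VC [39, 45]
  [9] addr=0x15e blk=43 s=3: L1-HIT | VC [39, 45]
  [10] addr=0x15e blk=43 s=3: L1-HIT | VC [39, 45]
  [11] addr=0x15b blk=43 s=3: L1-HIT | VC [39, 45]
  [12] addr=0x15d blk=43 s=3: L1-HIT | VC [39, 45]
  [13] addr=0x81 blk=16 s=0: MISS | VC [39, 45]
  [14] addr=0x5e blk=11 s=3: MISS | VC [39, 45, 43]
  [15] addr=0x9f blk=19 s=3: MISS | VC [39, 45, 43, 11]
  [16] addr=0x5f blk=11 s=3: VC-HIT | VC [39, 45, 43, 19]
  [17] addr=0x6a blk=13 s=5: MISS | VC [45, 43, 19, 21]
  [18] addr=0xad blk=21 s=5: VC-HIT | VC [45, 43, 19, 13]
  [19] addr=0x6c blk=13 s=5: VC-HIT | VC [45, 43, 19, 21]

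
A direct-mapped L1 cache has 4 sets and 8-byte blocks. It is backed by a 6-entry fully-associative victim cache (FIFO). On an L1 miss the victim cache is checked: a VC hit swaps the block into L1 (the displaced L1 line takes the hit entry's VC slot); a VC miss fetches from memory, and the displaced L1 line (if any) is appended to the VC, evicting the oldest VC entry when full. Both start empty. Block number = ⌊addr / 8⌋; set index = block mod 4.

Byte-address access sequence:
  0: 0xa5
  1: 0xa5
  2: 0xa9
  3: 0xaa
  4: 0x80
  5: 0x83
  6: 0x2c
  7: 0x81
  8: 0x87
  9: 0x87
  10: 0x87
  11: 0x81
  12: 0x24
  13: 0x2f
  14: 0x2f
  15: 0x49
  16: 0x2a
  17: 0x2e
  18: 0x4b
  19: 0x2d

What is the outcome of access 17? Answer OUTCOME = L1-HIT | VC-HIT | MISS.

  [0] addr=0xa5 blk=20 s=0: MISS | VC []
  [1] addr=0xa5 blk=20 s=0: L1-HIT | VC []
  [2] addr=0xa9 blk=21 s=1: MISS | VC []
  [3] addr=0xaa blk=21 s=1: L1-HIT | VC []
  [4] addr=0x80 blk=16 s=0: MISS | VC [20]
  [5] addr=0x83 blk=16 s=0: L1-HIT | VC [20]
  [6] addr=0x2c blk=5 s=1: MISS | VC [20, 21]
  [7] addr=0x81 blk=16 s=0: L1-HIT | VC [20, 21]
  [8] addr=0x87 blk=16 s=0: L1-HIT | VC [20, 21]
  [9] addr=0x87 blk=16 s=0: L1-HIT | VC [20, 21]
  [10] addr=0x87 blk=16 s=0: L1-HIT | VC [20, 21]
  [11] addr=0x81 blk=16 s=0: L1-HIT | VC [20, 21]
  [12] addr=0x24 blk=4 s=0: MISS | VC [20, 21, 16]
  [13] addr=0x2f blk=5 s=1: L1-HIT | VC [20, 21, 16]
  [14] addr=0x2f blk=5 s=1: L1-HIT | VC [20, 21, 16]
  [15] addr=0x49 blk=9 s=1: MISS | VC [20, 21, 16, 5]
  [16] addr=0x2a blk=5 s=1: VC-HIT | VC [20, 21, 16, 9]
  [17] addr=0x2e blk=5 s=1: L1-HIT | VC [20, 21, 16, 9]
  [18] addr=0x4b blk=9 s=1: VC-HIT | VC [20, 21, 16, 5]
  [19] addr=0x2d blk=5 s=1: VC-HIT | VC [20, 21, 16, 9]

OUTCOME = L1-HIT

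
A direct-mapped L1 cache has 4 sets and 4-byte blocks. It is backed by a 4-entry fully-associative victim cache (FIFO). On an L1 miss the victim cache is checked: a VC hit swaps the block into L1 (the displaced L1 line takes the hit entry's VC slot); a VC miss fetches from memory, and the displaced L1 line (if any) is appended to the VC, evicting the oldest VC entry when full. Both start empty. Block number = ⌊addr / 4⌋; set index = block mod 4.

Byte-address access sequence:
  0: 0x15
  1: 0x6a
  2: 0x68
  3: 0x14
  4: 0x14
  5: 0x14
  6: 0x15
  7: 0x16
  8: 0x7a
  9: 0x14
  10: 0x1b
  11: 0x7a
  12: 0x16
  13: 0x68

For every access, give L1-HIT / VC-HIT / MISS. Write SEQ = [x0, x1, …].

0: 0x15 (blk 5, set 1) → MISS  vc=[]
1: 0x6a (blk 26, set 2) → MISS  vc=[]
2: 0x68 (blk 26, set 2) → L1-HIT  vc=[]
3: 0x14 (blk 5, set 1) → L1-HIT  vc=[]
4: 0x14 (blk 5, set 1) → L1-HIT  vc=[]
5: 0x14 (blk 5, set 1) → L1-HIT  vc=[]
6: 0x15 (blk 5, set 1) → L1-HIT  vc=[]
7: 0x16 (blk 5, set 1) → L1-HIT  vc=[]
8: 0x7a (blk 30, set 2) → MISS  vc=[26]
9: 0x14 (blk 5, set 1) → L1-HIT  vc=[26]
10: 0x1b (blk 6, set 2) → MISS  vc=[26, 30]
11: 0x7a (blk 30, set 2) → VC-HIT  vc=[26, 6]
12: 0x16 (blk 5, set 1) → L1-HIT  vc=[26, 6]
13: 0x68 (blk 26, set 2) → VC-HIT  vc=[30, 6]

SEQ = [MISS, MISS, L1-HIT, L1-HIT, L1-HIT, L1-HIT, L1-HIT, L1-HIT, MISS, L1-HIT, MISS, VC-HIT, L1-HIT, VC-HIT]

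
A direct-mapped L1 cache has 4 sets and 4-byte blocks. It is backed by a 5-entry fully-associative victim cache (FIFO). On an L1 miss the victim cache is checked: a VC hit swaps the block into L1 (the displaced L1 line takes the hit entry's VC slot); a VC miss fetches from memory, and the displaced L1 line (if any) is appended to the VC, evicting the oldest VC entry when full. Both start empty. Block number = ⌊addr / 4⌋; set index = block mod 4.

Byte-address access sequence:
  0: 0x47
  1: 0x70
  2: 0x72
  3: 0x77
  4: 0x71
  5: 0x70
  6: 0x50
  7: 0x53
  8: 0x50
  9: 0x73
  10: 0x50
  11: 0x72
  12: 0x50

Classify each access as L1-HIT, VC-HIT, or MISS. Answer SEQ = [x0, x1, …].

SEQ = [MISS, MISS, L1-HIT, MISS, L1-HIT, L1-HIT, MISS, L1-HIT, L1-HIT, VC-HIT, VC-HIT, VC-HIT, VC-HIT]

0: 0x47 (blk 17, set 1) → MISS  vc=[]
1: 0x70 (blk 28, set 0) → MISS  vc=[]
2: 0x72 (blk 28, set 0) → L1-HIT  vc=[]
3: 0x77 (blk 29, set 1) → MISS  vc=[17]
4: 0x71 (blk 28, set 0) → L1-HIT  vc=[17]
5: 0x70 (blk 28, set 0) → L1-HIT  vc=[17]
6: 0x50 (blk 20, set 0) → MISS  vc=[17, 28]
7: 0x53 (blk 20, set 0) → L1-HIT  vc=[17, 28]
8: 0x50 (blk 20, set 0) → L1-HIT  vc=[17, 28]
9: 0x73 (blk 28, set 0) → VC-HIT  vc=[17, 20]
10: 0x50 (blk 20, set 0) → VC-HIT  vc=[17, 28]
11: 0x72 (blk 28, set 0) → VC-HIT  vc=[17, 20]
12: 0x50 (blk 20, set 0) → VC-HIT  vc=[17, 28]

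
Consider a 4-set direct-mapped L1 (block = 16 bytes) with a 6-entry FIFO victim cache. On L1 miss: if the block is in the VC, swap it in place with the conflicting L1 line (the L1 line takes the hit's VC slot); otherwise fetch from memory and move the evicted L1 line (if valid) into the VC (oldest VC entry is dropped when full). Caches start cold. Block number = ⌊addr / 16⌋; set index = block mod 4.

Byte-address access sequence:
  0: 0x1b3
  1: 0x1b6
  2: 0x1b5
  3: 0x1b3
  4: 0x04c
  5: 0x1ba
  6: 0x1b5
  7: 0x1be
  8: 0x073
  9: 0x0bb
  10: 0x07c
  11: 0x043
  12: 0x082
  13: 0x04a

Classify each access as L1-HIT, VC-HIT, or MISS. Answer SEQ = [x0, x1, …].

SEQ = [MISS, L1-HIT, L1-HIT, L1-HIT, MISS, L1-HIT, L1-HIT, L1-HIT, MISS, MISS, VC-HIT, L1-HIT, MISS, VC-HIT]

  [0] addr=0x1b3 blk=27 s=3: MISS | VC []
  [1] addr=0x1b6 blk=27 s=3: L1-HIT | VC []
  [2] addr=0x1b5 blk=27 s=3: L1-HIT | VC []
  [3] addr=0x1b3 blk=27 s=3: L1-HIT | VC []
  [4] addr=0x4c blk=4 s=0: MISS | VC []
  [5] addr=0x1ba blk=27 s=3: L1-HIT | VC []
  [6] addr=0x1b5 blk=27 s=3: L1-HIT | VC []
  [7] addr=0x1be blk=27 s=3: L1-HIT | VC []
  [8] addr=0x73 blk=7 s=3: MISS | VC [27]
  [9] addr=0xbb blk=11 s=3: MISS | VC [27, 7]
  [10] addr=0x7c blk=7 s=3: VC-HIT | VC [27, 11]
  [11] addr=0x43 blk=4 s=0: L1-HIT | VC [27, 11]
  [12] addr=0x82 blk=8 s=0: MISS | VC [27, 11, 4]
  [13] addr=0x4a blk=4 s=0: VC-HIT | VC [27, 11, 8]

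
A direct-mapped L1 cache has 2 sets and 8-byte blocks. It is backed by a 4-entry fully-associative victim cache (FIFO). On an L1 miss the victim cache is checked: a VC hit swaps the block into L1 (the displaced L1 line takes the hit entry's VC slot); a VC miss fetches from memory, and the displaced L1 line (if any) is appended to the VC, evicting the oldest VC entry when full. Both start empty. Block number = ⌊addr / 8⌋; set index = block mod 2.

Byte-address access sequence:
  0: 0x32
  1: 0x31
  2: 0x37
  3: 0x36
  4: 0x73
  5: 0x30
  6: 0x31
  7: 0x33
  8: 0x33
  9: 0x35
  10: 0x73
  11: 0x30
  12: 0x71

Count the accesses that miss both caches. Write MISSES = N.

#0 0x32→b6/s0 MISS; vc=[]
#1 0x31→b6/s0 L1-HIT; vc=[]
#2 0x37→b6/s0 L1-HIT; vc=[]
#3 0x36→b6/s0 L1-HIT; vc=[]
#4 0x73→b14/s0 MISS; vc=[6]
#5 0x30→b6/s0 VC-HIT; vc=[14]
#6 0x31→b6/s0 L1-HIT; vc=[14]
#7 0x33→b6/s0 L1-HIT; vc=[14]
#8 0x33→b6/s0 L1-HIT; vc=[14]
#9 0x35→b6/s0 L1-HIT; vc=[14]
#10 0x73→b14/s0 VC-HIT; vc=[6]
#11 0x30→b6/s0 VC-HIT; vc=[14]
#12 0x71→b14/s0 VC-HIT; vc=[6]

MISSES = 2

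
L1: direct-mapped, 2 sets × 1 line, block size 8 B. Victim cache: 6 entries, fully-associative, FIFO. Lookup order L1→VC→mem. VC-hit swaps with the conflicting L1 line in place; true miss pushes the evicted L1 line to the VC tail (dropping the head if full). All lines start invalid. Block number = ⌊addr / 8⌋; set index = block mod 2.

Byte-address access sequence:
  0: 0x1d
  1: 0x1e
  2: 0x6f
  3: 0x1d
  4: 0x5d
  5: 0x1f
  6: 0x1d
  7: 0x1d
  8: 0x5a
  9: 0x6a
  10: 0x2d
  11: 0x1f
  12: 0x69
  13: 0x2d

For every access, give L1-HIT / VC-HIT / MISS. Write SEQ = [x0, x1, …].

0: 0x1d (blk 3, set 1) → MISS  vc=[]
1: 0x1e (blk 3, set 1) → L1-HIT  vc=[]
2: 0x6f (blk 13, set 1) → MISS  vc=[3]
3: 0x1d (blk 3, set 1) → VC-HIT  vc=[13]
4: 0x5d (blk 11, set 1) → MISS  vc=[13, 3]
5: 0x1f (blk 3, set 1) → VC-HIT  vc=[13, 11]
6: 0x1d (blk 3, set 1) → L1-HIT  vc=[13, 11]
7: 0x1d (blk 3, set 1) → L1-HIT  vc=[13, 11]
8: 0x5a (blk 11, set 1) → VC-HIT  vc=[13, 3]
9: 0x6a (blk 13, set 1) → VC-HIT  vc=[11, 3]
10: 0x2d (blk 5, set 1) → MISS  vc=[11, 3, 13]
11: 0x1f (blk 3, set 1) → VC-HIT  vc=[11, 5, 13]
12: 0x69 (blk 13, set 1) → VC-HIT  vc=[11, 5, 3]
13: 0x2d (blk 5, set 1) → VC-HIT  vc=[11, 13, 3]

SEQ = [MISS, L1-HIT, MISS, VC-HIT, MISS, VC-HIT, L1-HIT, L1-HIT, VC-HIT, VC-HIT, MISS, VC-HIT, VC-HIT, VC-HIT]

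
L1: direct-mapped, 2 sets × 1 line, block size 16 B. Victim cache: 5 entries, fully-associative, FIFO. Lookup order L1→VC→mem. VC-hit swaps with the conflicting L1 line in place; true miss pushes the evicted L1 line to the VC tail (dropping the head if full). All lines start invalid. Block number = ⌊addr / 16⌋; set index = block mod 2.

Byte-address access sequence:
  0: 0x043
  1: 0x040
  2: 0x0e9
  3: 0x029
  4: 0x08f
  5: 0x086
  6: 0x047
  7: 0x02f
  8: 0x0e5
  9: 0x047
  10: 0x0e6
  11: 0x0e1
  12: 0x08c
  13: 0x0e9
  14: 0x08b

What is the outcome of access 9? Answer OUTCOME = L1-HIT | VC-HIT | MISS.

0: 0x43 (blk 4, set 0) → MISS  vc=[]
1: 0x40 (blk 4, set 0) → L1-HIT  vc=[]
2: 0xe9 (blk 14, set 0) → MISS  vc=[4]
3: 0x29 (blk 2, set 0) → MISS  vc=[4, 14]
4: 0x8f (blk 8, set 0) → MISS  vc=[4, 14, 2]
5: 0x86 (blk 8, set 0) → L1-HIT  vc=[4, 14, 2]
6: 0x47 (blk 4, set 0) → VC-HIT  vc=[8, 14, 2]
7: 0x2f (blk 2, set 0) → VC-HIT  vc=[8, 14, 4]
8: 0xe5 (blk 14, set 0) → VC-HIT  vc=[8, 2, 4]
9: 0x47 (blk 4, set 0) → VC-HIT  vc=[8, 2, 14]
10: 0xe6 (blk 14, set 0) → VC-HIT  vc=[8, 2, 4]
11: 0xe1 (blk 14, set 0) → L1-HIT  vc=[8, 2, 4]
12: 0x8c (blk 8, set 0) → VC-HIT  vc=[14, 2, 4]
13: 0xe9 (blk 14, set 0) → VC-HIT  vc=[8, 2, 4]
14: 0x8b (blk 8, set 0) → VC-HIT  vc=[14, 2, 4]

OUTCOME = VC-HIT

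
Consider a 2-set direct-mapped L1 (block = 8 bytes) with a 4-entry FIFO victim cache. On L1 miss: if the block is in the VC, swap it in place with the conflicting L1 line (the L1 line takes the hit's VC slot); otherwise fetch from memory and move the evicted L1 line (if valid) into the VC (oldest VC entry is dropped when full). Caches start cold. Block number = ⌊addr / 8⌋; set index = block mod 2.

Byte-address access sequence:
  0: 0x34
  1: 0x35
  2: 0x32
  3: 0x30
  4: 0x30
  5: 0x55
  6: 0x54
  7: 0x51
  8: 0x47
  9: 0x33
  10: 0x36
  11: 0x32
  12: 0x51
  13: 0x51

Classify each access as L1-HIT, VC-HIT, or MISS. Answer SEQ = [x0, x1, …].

SEQ = [MISS, L1-HIT, L1-HIT, L1-HIT, L1-HIT, MISS, L1-HIT, L1-HIT, MISS, VC-HIT, L1-HIT, L1-HIT, VC-HIT, L1-HIT]

#0 0x34→b6/s0 MISS; vc=[]
#1 0x35→b6/s0 L1-HIT; vc=[]
#2 0x32→b6/s0 L1-HIT; vc=[]
#3 0x30→b6/s0 L1-HIT; vc=[]
#4 0x30→b6/s0 L1-HIT; vc=[]
#5 0x55→b10/s0 MISS; vc=[6]
#6 0x54→b10/s0 L1-HIT; vc=[6]
#7 0x51→b10/s0 L1-HIT; vc=[6]
#8 0x47→b8/s0 MISS; vc=[6,10]
#9 0x33→b6/s0 VC-HIT; vc=[8,10]
#10 0x36→b6/s0 L1-HIT; vc=[8,10]
#11 0x32→b6/s0 L1-HIT; vc=[8,10]
#12 0x51→b10/s0 VC-HIT; vc=[8,6]
#13 0x51→b10/s0 L1-HIT; vc=[8,6]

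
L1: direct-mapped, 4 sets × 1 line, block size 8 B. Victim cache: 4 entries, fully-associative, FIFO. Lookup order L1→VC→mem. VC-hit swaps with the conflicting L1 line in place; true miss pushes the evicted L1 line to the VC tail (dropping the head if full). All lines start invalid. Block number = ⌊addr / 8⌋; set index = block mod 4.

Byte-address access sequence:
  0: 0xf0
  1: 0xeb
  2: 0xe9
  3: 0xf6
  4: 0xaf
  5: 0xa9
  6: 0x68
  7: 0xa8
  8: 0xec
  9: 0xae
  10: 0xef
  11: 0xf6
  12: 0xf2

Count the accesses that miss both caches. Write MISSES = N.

MISSES = 4

0: 0xf0 (blk 30, set 2) → MISS  vc=[]
1: 0xeb (blk 29, set 1) → MISS  vc=[]
2: 0xe9 (blk 29, set 1) → L1-HIT  vc=[]
3: 0xf6 (blk 30, set 2) → L1-HIT  vc=[]
4: 0xaf (blk 21, set 1) → MISS  vc=[29]
5: 0xa9 (blk 21, set 1) → L1-HIT  vc=[29]
6: 0x68 (blk 13, set 1) → MISS  vc=[29, 21]
7: 0xa8 (blk 21, set 1) → VC-HIT  vc=[29, 13]
8: 0xec (blk 29, set 1) → VC-HIT  vc=[21, 13]
9: 0xae (blk 21, set 1) → VC-HIT  vc=[29, 13]
10: 0xef (blk 29, set 1) → VC-HIT  vc=[21, 13]
11: 0xf6 (blk 30, set 2) → L1-HIT  vc=[21, 13]
12: 0xf2 (blk 30, set 2) → L1-HIT  vc=[21, 13]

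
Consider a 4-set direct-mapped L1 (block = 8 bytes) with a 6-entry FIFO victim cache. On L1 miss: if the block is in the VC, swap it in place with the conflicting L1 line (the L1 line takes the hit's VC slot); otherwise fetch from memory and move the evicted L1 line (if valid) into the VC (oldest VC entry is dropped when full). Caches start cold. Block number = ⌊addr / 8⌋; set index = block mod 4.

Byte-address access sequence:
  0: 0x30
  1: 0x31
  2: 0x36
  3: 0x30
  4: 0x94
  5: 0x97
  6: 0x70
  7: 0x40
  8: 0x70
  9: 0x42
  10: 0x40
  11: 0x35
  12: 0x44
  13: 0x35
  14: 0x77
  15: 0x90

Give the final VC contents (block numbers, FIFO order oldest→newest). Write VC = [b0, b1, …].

0: 0x30 (blk 6, set 2) → MISS  vc=[]
1: 0x31 (blk 6, set 2) → L1-HIT  vc=[]
2: 0x36 (blk 6, set 2) → L1-HIT  vc=[]
3: 0x30 (blk 6, set 2) → L1-HIT  vc=[]
4: 0x94 (blk 18, set 2) → MISS  vc=[6]
5: 0x97 (blk 18, set 2) → L1-HIT  vc=[6]
6: 0x70 (blk 14, set 2) → MISS  vc=[6, 18]
7: 0x40 (blk 8, set 0) → MISS  vc=[6, 18]
8: 0x70 (blk 14, set 2) → L1-HIT  vc=[6, 18]
9: 0x42 (blk 8, set 0) → L1-HIT  vc=[6, 18]
10: 0x40 (blk 8, set 0) → L1-HIT  vc=[6, 18]
11: 0x35 (blk 6, set 2) → VC-HIT  vc=[14, 18]
12: 0x44 (blk 8, set 0) → L1-HIT  vc=[14, 18]
13: 0x35 (blk 6, set 2) → L1-HIT  vc=[14, 18]
14: 0x77 (blk 14, set 2) → VC-HIT  vc=[6, 18]
15: 0x90 (blk 18, set 2) → VC-HIT  vc=[6, 14]

VC = [6, 14]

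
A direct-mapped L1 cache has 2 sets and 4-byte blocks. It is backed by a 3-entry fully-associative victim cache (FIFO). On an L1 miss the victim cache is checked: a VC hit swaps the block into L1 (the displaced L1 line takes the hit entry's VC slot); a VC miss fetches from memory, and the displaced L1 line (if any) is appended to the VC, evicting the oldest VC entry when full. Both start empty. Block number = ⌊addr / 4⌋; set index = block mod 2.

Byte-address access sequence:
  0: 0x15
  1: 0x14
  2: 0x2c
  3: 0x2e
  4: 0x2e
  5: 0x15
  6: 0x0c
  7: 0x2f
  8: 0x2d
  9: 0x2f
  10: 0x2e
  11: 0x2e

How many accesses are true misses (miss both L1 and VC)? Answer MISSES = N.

MISSES = 3

#0 0x15→b5/s1 MISS; vc=[]
#1 0x14→b5/s1 L1-HIT; vc=[]
#2 0x2c→b11/s1 MISS; vc=[5]
#3 0x2e→b11/s1 L1-HIT; vc=[5]
#4 0x2e→b11/s1 L1-HIT; vc=[5]
#5 0x15→b5/s1 VC-HIT; vc=[11]
#6 0xc→b3/s1 MISS; vc=[11,5]
#7 0x2f→b11/s1 VC-HIT; vc=[3,5]
#8 0x2d→b11/s1 L1-HIT; vc=[3,5]
#9 0x2f→b11/s1 L1-HIT; vc=[3,5]
#10 0x2e→b11/s1 L1-HIT; vc=[3,5]
#11 0x2e→b11/s1 L1-HIT; vc=[3,5]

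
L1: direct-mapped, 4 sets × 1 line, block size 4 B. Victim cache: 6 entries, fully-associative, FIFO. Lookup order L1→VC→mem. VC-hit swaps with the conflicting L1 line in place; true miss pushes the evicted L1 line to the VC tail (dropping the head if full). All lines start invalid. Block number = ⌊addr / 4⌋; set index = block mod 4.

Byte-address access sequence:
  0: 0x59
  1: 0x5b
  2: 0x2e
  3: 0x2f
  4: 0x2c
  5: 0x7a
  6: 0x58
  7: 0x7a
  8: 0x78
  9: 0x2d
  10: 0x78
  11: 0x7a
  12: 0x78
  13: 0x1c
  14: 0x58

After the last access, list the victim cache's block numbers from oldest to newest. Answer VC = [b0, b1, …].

VC = [30, 11]

#0 0x59→b22/s2 MISS; vc=[]
#1 0x5b→b22/s2 L1-HIT; vc=[]
#2 0x2e→b11/s3 MISS; vc=[]
#3 0x2f→b11/s3 L1-HIT; vc=[]
#4 0x2c→b11/s3 L1-HIT; vc=[]
#5 0x7a→b30/s2 MISS; vc=[22]
#6 0x58→b22/s2 VC-HIT; vc=[30]
#7 0x7a→b30/s2 VC-HIT; vc=[22]
#8 0x78→b30/s2 L1-HIT; vc=[22]
#9 0x2d→b11/s3 L1-HIT; vc=[22]
#10 0x78→b30/s2 L1-HIT; vc=[22]
#11 0x7a→b30/s2 L1-HIT; vc=[22]
#12 0x78→b30/s2 L1-HIT; vc=[22]
#13 0x1c→b7/s3 MISS; vc=[22,11]
#14 0x58→b22/s2 VC-HIT; vc=[30,11]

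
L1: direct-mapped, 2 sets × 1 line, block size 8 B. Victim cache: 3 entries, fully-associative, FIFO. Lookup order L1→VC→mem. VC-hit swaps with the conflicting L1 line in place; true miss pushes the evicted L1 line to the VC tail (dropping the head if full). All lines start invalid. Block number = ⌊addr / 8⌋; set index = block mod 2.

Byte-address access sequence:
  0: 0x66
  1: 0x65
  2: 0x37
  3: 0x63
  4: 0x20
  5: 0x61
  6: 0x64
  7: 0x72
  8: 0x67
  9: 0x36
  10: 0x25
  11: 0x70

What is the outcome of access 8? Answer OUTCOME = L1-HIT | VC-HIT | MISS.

OUTCOME = VC-HIT

#0 0x66→b12/s0 MISS; vc=[]
#1 0x65→b12/s0 L1-HIT; vc=[]
#2 0x37→b6/s0 MISS; vc=[12]
#3 0x63→b12/s0 VC-HIT; vc=[6]
#4 0x20→b4/s0 MISS; vc=[6,12]
#5 0x61→b12/s0 VC-HIT; vc=[6,4]
#6 0x64→b12/s0 L1-HIT; vc=[6,4]
#7 0x72→b14/s0 MISS; vc=[6,4,12]
#8 0x67→b12/s0 VC-HIT; vc=[6,4,14]
#9 0x36→b6/s0 VC-HIT; vc=[12,4,14]
#10 0x25→b4/s0 VC-HIT; vc=[12,6,14]
#11 0x70→b14/s0 VC-HIT; vc=[12,6,4]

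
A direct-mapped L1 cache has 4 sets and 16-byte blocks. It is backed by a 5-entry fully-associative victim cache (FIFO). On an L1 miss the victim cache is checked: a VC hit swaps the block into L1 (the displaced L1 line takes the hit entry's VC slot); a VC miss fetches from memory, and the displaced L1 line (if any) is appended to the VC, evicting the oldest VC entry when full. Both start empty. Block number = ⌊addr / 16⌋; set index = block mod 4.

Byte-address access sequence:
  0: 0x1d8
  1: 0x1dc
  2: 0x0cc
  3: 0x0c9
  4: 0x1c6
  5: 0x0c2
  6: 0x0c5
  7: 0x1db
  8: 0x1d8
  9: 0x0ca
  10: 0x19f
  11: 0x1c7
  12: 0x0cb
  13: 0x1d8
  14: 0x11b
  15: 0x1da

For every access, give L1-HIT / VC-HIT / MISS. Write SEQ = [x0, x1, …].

SEQ = [MISS, L1-HIT, MISS, L1-HIT, MISS, VC-HIT, L1-HIT, L1-HIT, L1-HIT, L1-HIT, MISS, VC-HIT, VC-HIT, VC-HIT, MISS, VC-HIT]

#0 0x1d8→b29/s1 MISS; vc=[]
#1 0x1dc→b29/s1 L1-HIT; vc=[]
#2 0xcc→b12/s0 MISS; vc=[]
#3 0xc9→b12/s0 L1-HIT; vc=[]
#4 0x1c6→b28/s0 MISS; vc=[12]
#5 0xc2→b12/s0 VC-HIT; vc=[28]
#6 0xc5→b12/s0 L1-HIT; vc=[28]
#7 0x1db→b29/s1 L1-HIT; vc=[28]
#8 0x1d8→b29/s1 L1-HIT; vc=[28]
#9 0xca→b12/s0 L1-HIT; vc=[28]
#10 0x19f→b25/s1 MISS; vc=[28,29]
#11 0x1c7→b28/s0 VC-HIT; vc=[12,29]
#12 0xcb→b12/s0 VC-HIT; vc=[28,29]
#13 0x1d8→b29/s1 VC-HIT; vc=[28,25]
#14 0x11b→b17/s1 MISS; vc=[28,25,29]
#15 0x1da→b29/s1 VC-HIT; vc=[28,25,17]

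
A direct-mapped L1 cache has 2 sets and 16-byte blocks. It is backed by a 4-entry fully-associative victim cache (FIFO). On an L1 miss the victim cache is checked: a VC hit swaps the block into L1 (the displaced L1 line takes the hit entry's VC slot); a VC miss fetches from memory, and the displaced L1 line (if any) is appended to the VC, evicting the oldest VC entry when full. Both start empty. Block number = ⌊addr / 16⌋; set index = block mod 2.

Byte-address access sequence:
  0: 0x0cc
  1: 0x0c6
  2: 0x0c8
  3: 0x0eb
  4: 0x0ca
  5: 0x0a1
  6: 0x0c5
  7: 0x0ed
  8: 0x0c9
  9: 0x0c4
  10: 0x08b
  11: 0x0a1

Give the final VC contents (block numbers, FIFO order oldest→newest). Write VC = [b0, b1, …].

#0 0xcc→b12/s0 MISS; vc=[]
#1 0xc6→b12/s0 L1-HIT; vc=[]
#2 0xc8→b12/s0 L1-HIT; vc=[]
#3 0xeb→b14/s0 MISS; vc=[12]
#4 0xca→b12/s0 VC-HIT; vc=[14]
#5 0xa1→b10/s0 MISS; vc=[14,12]
#6 0xc5→b12/s0 VC-HIT; vc=[14,10]
#7 0xed→b14/s0 VC-HIT; vc=[12,10]
#8 0xc9→b12/s0 VC-HIT; vc=[14,10]
#9 0xc4→b12/s0 L1-HIT; vc=[14,10]
#10 0x8b→b8/s0 MISS; vc=[14,10,12]
#11 0xa1→b10/s0 VC-HIT; vc=[14,8,12]

VC = [14, 8, 12]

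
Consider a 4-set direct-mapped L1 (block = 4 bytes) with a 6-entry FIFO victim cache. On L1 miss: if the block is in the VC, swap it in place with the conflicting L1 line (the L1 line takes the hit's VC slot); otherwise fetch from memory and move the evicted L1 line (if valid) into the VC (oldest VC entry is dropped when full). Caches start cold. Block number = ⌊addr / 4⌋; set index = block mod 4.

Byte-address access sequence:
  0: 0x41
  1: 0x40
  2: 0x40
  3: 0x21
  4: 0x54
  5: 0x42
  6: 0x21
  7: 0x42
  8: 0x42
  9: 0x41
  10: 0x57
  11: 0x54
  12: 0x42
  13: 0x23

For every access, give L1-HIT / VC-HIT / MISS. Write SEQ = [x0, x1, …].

SEQ = [MISS, L1-HIT, L1-HIT, MISS, MISS, VC-HIT, VC-HIT, VC-HIT, L1-HIT, L1-HIT, L1-HIT, L1-HIT, L1-HIT, VC-HIT]

#0 0x41→b16/s0 MISS; vc=[]
#1 0x40→b16/s0 L1-HIT; vc=[]
#2 0x40→b16/s0 L1-HIT; vc=[]
#3 0x21→b8/s0 MISS; vc=[16]
#4 0x54→b21/s1 MISS; vc=[16]
#5 0x42→b16/s0 VC-HIT; vc=[8]
#6 0x21→b8/s0 VC-HIT; vc=[16]
#7 0x42→b16/s0 VC-HIT; vc=[8]
#8 0x42→b16/s0 L1-HIT; vc=[8]
#9 0x41→b16/s0 L1-HIT; vc=[8]
#10 0x57→b21/s1 L1-HIT; vc=[8]
#11 0x54→b21/s1 L1-HIT; vc=[8]
#12 0x42→b16/s0 L1-HIT; vc=[8]
#13 0x23→b8/s0 VC-HIT; vc=[16]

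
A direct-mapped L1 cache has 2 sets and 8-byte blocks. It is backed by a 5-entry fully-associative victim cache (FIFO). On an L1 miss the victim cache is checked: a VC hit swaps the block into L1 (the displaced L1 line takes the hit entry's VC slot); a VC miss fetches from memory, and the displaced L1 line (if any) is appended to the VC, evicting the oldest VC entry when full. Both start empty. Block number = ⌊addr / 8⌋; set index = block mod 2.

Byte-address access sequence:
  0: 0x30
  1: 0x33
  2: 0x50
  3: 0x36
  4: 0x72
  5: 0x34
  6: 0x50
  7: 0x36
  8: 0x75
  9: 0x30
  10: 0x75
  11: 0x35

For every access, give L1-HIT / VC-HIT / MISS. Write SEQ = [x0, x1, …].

SEQ = [MISS, L1-HIT, MISS, VC-HIT, MISS, VC-HIT, VC-HIT, VC-HIT, VC-HIT, VC-HIT, VC-HIT, VC-HIT]

#0 0x30→b6/s0 MISS; vc=[]
#1 0x33→b6/s0 L1-HIT; vc=[]
#2 0x50→b10/s0 MISS; vc=[6]
#3 0x36→b6/s0 VC-HIT; vc=[10]
#4 0x72→b14/s0 MISS; vc=[10,6]
#5 0x34→b6/s0 VC-HIT; vc=[10,14]
#6 0x50→b10/s0 VC-HIT; vc=[6,14]
#7 0x36→b6/s0 VC-HIT; vc=[10,14]
#8 0x75→b14/s0 VC-HIT; vc=[10,6]
#9 0x30→b6/s0 VC-HIT; vc=[10,14]
#10 0x75→b14/s0 VC-HIT; vc=[10,6]
#11 0x35→b6/s0 VC-HIT; vc=[10,14]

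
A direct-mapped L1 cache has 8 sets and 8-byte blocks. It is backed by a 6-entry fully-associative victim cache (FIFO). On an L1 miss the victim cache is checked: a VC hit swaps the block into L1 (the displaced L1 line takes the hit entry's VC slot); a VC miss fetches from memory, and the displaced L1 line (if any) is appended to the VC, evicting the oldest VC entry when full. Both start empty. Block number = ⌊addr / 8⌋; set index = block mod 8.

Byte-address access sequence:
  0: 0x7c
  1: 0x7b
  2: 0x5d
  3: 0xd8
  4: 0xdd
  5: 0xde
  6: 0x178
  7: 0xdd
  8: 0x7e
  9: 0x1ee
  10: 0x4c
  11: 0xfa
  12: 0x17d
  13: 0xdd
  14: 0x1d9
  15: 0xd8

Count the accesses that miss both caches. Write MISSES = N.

MISSES = 8

  [0] addr=0x7c blk=15 s=7: MISS | VC []
  [1] addr=0x7b blk=15 s=7: L1-HIT | VC []
  [2] addr=0x5d blk=11 s=3: MISS | VC []
  [3] addr=0xd8 blk=27 s=3: MISS | VC [11]
  [4] addr=0xdd blk=27 s=3: L1-HIT | VC [11]
  [5] addr=0xde blk=27 s=3: L1-HIT | VC [11]
  [6] addr=0x178 blk=47 s=7: MISS | VC [11, 15]
  [7] addr=0xdd blk=27 s=3: L1-HIT | VC [11, 15]
  [8] addr=0x7e blk=15 s=7: VC-HIT | VC [11, 47]
  [9] addr=0x1ee blk=61 s=5: MISS | VC [11, 47]
  [10] addr=0x4c blk=9 s=1: MISS | VC [11, 47]
  [11] addr=0xfa blk=31 s=7: MISS | VC [11, 47, 15]
  [12] addr=0x17d blk=47 s=7: VC-HIT | VC [11, 31, 15]
  [13] addr=0xdd blk=27 s=3: L1-HIT | VC [11, 31, 15]
  [14] addr=0x1d9 blk=59 s=3: MISS | VC [11, 31, 15, 27]
  [15] addr=0xd8 blk=27 s=3: VC-HIT | VC [11, 31, 15, 59]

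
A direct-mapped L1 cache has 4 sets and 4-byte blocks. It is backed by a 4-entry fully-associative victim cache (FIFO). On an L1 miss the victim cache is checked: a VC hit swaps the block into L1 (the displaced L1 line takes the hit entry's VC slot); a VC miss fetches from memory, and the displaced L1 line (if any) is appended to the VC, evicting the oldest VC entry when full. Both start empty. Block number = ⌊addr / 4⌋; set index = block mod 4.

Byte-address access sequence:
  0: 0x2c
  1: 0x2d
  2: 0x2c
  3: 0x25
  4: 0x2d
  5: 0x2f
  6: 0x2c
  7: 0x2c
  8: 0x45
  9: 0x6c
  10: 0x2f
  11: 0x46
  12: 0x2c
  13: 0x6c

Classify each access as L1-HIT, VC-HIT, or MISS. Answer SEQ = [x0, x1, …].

0: 0x2c (blk 11, set 3) → MISS  vc=[]
1: 0x2d (blk 11, set 3) → L1-HIT  vc=[]
2: 0x2c (blk 11, set 3) → L1-HIT  vc=[]
3: 0x25 (blk 9, set 1) → MISS  vc=[]
4: 0x2d (blk 11, set 3) → L1-HIT  vc=[]
5: 0x2f (blk 11, set 3) → L1-HIT  vc=[]
6: 0x2c (blk 11, set 3) → L1-HIT  vc=[]
7: 0x2c (blk 11, set 3) → L1-HIT  vc=[]
8: 0x45 (blk 17, set 1) → MISS  vc=[9]
9: 0x6c (blk 27, set 3) → MISS  vc=[9, 11]
10: 0x2f (blk 11, set 3) → VC-HIT  vc=[9, 27]
11: 0x46 (blk 17, set 1) → L1-HIT  vc=[9, 27]
12: 0x2c (blk 11, set 3) → L1-HIT  vc=[9, 27]
13: 0x6c (blk 27, set 3) → VC-HIT  vc=[9, 11]

SEQ = [MISS, L1-HIT, L1-HIT, MISS, L1-HIT, L1-HIT, L1-HIT, L1-HIT, MISS, MISS, VC-HIT, L1-HIT, L1-HIT, VC-HIT]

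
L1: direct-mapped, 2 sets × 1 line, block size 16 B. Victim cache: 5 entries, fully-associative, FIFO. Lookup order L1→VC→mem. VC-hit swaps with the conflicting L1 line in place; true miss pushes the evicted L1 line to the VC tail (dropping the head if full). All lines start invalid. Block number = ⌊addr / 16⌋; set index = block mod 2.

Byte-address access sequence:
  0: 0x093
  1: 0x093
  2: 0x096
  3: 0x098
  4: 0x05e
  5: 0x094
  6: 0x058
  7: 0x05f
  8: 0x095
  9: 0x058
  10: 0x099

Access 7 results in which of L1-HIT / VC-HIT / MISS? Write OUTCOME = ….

OUTCOME = L1-HIT

  [0] addr=0x93 blk=9 s=1: MISS | VC []
  [1] addr=0x93 blk=9 s=1: L1-HIT | VC []
  [2] addr=0x96 blk=9 s=1: L1-HIT | VC []
  [3] addr=0x98 blk=9 s=1: L1-HIT | VC []
  [4] addr=0x5e blk=5 s=1: MISS | VC [9]
  [5] addr=0x94 blk=9 s=1: VC-HIT | VC [5]
  [6] addr=0x58 blk=5 s=1: VC-HIT | VC [9]
  [7] addr=0x5f blk=5 s=1: L1-HIT | VC [9]
  [8] addr=0x95 blk=9 s=1: VC-HIT | VC [5]
  [9] addr=0x58 blk=5 s=1: VC-HIT | VC [9]
  [10] addr=0x99 blk=9 s=1: VC-HIT | VC [5]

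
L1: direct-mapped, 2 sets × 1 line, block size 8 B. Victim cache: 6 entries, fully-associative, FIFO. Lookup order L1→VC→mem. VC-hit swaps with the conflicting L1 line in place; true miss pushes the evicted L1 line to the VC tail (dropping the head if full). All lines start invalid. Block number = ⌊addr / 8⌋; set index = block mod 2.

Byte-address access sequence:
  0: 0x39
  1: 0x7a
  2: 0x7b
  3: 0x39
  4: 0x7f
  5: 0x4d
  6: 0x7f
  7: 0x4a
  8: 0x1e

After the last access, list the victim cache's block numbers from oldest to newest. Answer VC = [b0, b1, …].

VC = [7, 15, 9]

  [0] addr=0x39 blk=7 s=1: MISS | VC []
  [1] addr=0x7a blk=15 s=1: MISS | VC [7]
  [2] addr=0x7b blk=15 s=1: L1-HIT | VC [7]
  [3] addr=0x39 blk=7 s=1: VC-HIT | VC [15]
  [4] addr=0x7f blk=15 s=1: VC-HIT | VC [7]
  [5] addr=0x4d blk=9 s=1: MISS | VC [7, 15]
  [6] addr=0x7f blk=15 s=1: VC-HIT | VC [7, 9]
  [7] addr=0x4a blk=9 s=1: VC-HIT | VC [7, 15]
  [8] addr=0x1e blk=3 s=1: MISS | VC [7, 15, 9]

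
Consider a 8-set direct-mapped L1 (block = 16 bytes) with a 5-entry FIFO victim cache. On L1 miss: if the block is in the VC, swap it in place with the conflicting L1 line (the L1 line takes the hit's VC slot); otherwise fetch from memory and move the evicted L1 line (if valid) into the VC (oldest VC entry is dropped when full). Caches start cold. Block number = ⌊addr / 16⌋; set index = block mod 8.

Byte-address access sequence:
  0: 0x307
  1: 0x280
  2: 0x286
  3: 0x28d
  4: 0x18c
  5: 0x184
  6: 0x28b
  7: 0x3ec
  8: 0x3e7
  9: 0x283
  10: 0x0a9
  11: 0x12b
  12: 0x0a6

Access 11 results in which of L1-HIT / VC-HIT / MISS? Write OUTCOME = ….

OUTCOME = MISS

  [0] addr=0x307 blk=48 s=0: MISS | VC []
  [1] addr=0x280 blk=40 s=0: MISS | VC [48]
  [2] addr=0x286 blk=40 s=0: L1-HIT | VC [48]
  [3] addr=0x28d blk=40 s=0: L1-HIT | VC [48]
  [4] addr=0x18c blk=24 s=0: MISS | VC [48, 40]
  [5] addr=0x184 blk=24 s=0: L1-HIT | VC [48, 40]
  [6] addr=0x28b blk=40 s=0: VC-HIT | VC [48, 24]
  [7] addr=0x3ec blk=62 s=6: MISS | VC [48, 24]
  [8] addr=0x3e7 blk=62 s=6: L1-HIT | VC [48, 24]
  [9] addr=0x283 blk=40 s=0: L1-HIT | VC [48, 24]
  [10] addr=0xa9 blk=10 s=2: MISS | VC [48, 24]
  [11] addr=0x12b blk=18 s=2: MISS | VC [48, 24, 10]
  [12] addr=0xa6 blk=10 s=2: VC-HIT | VC [48, 24, 18]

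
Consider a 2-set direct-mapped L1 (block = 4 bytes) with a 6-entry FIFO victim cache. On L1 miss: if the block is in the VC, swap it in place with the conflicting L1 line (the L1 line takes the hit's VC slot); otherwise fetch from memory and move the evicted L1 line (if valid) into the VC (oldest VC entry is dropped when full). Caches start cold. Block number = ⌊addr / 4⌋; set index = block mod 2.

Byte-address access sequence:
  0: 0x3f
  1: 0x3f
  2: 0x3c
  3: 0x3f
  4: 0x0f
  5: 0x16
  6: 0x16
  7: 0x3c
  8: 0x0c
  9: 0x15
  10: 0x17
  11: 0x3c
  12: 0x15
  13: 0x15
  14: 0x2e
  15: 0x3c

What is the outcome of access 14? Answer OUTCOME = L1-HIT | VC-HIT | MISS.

  [0] addr=0x3f blk=15 s=1: MISS | VC []
  [1] addr=0x3f blk=15 s=1: L1-HIT | VC []
  [2] addr=0x3c blk=15 s=1: L1-HIT | VC []
  [3] addr=0x3f blk=15 s=1: L1-HIT | VC []
  [4] addr=0xf blk=3 s=1: MISS | VC [15]
  [5] addr=0x16 blk=5 s=1: MISS | VC [15, 3]
  [6] addr=0x16 blk=5 s=1: L1-HIT | VC [15, 3]
  [7] addr=0x3c blk=15 s=1: VC-HIT | VC [5, 3]
  [8] addr=0xc blk=3 s=1: VC-HIT | VC [5, 15]
  [9] addr=0x15 blk=5 s=1: VC-HIT | VC [3, 15]
  [10] addr=0x17 blk=5 s=1: L1-HIT | VC [3, 15]
  [11] addr=0x3c blk=15 s=1: VC-HIT | VC [3, 5]
  [12] addr=0x15 blk=5 s=1: VC-HIT | VC [3, 15]
  [13] addr=0x15 blk=5 s=1: L1-HIT | VC [3, 15]
  [14] addr=0x2e blk=11 s=1: MISS | VC [3, 15, 5]
  [15] addr=0x3c blk=15 s=1: VC-HIT | VC [3, 11, 5]

OUTCOME = MISS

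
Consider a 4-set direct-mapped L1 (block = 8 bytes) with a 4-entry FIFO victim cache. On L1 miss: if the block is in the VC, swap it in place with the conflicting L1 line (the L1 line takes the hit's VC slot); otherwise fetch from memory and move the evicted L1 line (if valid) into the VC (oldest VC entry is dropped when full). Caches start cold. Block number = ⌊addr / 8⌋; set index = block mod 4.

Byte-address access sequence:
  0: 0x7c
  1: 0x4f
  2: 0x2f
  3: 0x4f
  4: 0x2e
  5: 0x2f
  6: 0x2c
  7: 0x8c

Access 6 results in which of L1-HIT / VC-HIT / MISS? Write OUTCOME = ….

OUTCOME = L1-HIT

0: 0x7c (blk 15, set 3) → MISS  vc=[]
1: 0x4f (blk 9, set 1) → MISS  vc=[]
2: 0x2f (blk 5, set 1) → MISS  vc=[9]
3: 0x4f (blk 9, set 1) → VC-HIT  vc=[5]
4: 0x2e (blk 5, set 1) → VC-HIT  vc=[9]
5: 0x2f (blk 5, set 1) → L1-HIT  vc=[9]
6: 0x2c (blk 5, set 1) → L1-HIT  vc=[9]
7: 0x8c (blk 17, set 1) → MISS  vc=[9, 5]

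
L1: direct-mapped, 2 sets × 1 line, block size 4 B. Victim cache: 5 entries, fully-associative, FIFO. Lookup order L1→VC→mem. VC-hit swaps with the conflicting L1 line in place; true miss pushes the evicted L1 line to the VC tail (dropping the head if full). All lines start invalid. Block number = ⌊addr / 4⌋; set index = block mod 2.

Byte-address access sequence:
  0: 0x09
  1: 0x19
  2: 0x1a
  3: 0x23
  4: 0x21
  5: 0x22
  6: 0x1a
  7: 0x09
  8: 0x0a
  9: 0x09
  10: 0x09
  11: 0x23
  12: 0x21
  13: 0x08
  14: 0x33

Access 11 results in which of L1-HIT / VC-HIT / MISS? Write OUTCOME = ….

OUTCOME = VC-HIT

0: 0x9 (blk 2, set 0) → MISS  vc=[]
1: 0x19 (blk 6, set 0) → MISS  vc=[2]
2: 0x1a (blk 6, set 0) → L1-HIT  vc=[2]
3: 0x23 (blk 8, set 0) → MISS  vc=[2, 6]
4: 0x21 (blk 8, set 0) → L1-HIT  vc=[2, 6]
5: 0x22 (blk 8, set 0) → L1-HIT  vc=[2, 6]
6: 0x1a (blk 6, set 0) → VC-HIT  vc=[2, 8]
7: 0x9 (blk 2, set 0) → VC-HIT  vc=[6, 8]
8: 0xa (blk 2, set 0) → L1-HIT  vc=[6, 8]
9: 0x9 (blk 2, set 0) → L1-HIT  vc=[6, 8]
10: 0x9 (blk 2, set 0) → L1-HIT  vc=[6, 8]
11: 0x23 (blk 8, set 0) → VC-HIT  vc=[6, 2]
12: 0x21 (blk 8, set 0) → L1-HIT  vc=[6, 2]
13: 0x8 (blk 2, set 0) → VC-HIT  vc=[6, 8]
14: 0x33 (blk 12, set 0) → MISS  vc=[6, 8, 2]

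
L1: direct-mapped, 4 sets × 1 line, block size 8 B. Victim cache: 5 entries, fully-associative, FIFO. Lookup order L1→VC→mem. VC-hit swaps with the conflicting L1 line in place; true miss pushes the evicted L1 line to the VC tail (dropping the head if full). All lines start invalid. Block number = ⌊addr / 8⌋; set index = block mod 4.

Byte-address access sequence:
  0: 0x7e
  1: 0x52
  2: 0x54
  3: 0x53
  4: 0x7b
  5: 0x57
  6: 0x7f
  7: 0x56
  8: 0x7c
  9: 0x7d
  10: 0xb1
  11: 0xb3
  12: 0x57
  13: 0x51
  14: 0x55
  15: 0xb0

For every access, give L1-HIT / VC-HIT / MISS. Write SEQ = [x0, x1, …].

0: 0x7e (blk 15, set 3) → MISS  vc=[]
1: 0x52 (blk 10, set 2) → MISS  vc=[]
2: 0x54 (blk 10, set 2) → L1-HIT  vc=[]
3: 0x53 (blk 10, set 2) → L1-HIT  vc=[]
4: 0x7b (blk 15, set 3) → L1-HIT  vc=[]
5: 0x57 (blk 10, set 2) → L1-HIT  vc=[]
6: 0x7f (blk 15, set 3) → L1-HIT  vc=[]
7: 0x56 (blk 10, set 2) → L1-HIT  vc=[]
8: 0x7c (blk 15, set 3) → L1-HIT  vc=[]
9: 0x7d (blk 15, set 3) → L1-HIT  vc=[]
10: 0xb1 (blk 22, set 2) → MISS  vc=[10]
11: 0xb3 (blk 22, set 2) → L1-HIT  vc=[10]
12: 0x57 (blk 10, set 2) → VC-HIT  vc=[22]
13: 0x51 (blk 10, set 2) → L1-HIT  vc=[22]
14: 0x55 (blk 10, set 2) → L1-HIT  vc=[22]
15: 0xb0 (blk 22, set 2) → VC-HIT  vc=[10]

SEQ = [MISS, MISS, L1-HIT, L1-HIT, L1-HIT, L1-HIT, L1-HIT, L1-HIT, L1-HIT, L1-HIT, MISS, L1-HIT, VC-HIT, L1-HIT, L1-HIT, VC-HIT]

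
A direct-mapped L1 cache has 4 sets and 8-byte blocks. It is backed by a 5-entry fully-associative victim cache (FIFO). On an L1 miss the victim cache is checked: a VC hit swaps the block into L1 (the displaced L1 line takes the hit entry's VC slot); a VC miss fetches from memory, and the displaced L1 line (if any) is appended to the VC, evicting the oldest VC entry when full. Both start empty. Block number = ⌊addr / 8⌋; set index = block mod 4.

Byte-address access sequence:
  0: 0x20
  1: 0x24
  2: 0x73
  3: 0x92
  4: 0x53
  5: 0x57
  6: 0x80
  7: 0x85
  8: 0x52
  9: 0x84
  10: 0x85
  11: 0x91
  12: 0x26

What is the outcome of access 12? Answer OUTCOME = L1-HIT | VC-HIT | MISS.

0: 0x20 (blk 4, set 0) → MISS  vc=[]
1: 0x24 (blk 4, set 0) → L1-HIT  vc=[]
2: 0x73 (blk 14, set 2) → MISS  vc=[]
3: 0x92 (blk 18, set 2) → MISS  vc=[14]
4: 0x53 (blk 10, set 2) → MISS  vc=[14, 18]
5: 0x57 (blk 10, set 2) → L1-HIT  vc=[14, 18]
6: 0x80 (blk 16, set 0) → MISS  vc=[14, 18, 4]
7: 0x85 (blk 16, set 0) → L1-HIT  vc=[14, 18, 4]
8: 0x52 (blk 10, set 2) → L1-HIT  vc=[14, 18, 4]
9: 0x84 (blk 16, set 0) → L1-HIT  vc=[14, 18, 4]
10: 0x85 (blk 16, set 0) → L1-HIT  vc=[14, 18, 4]
11: 0x91 (blk 18, set 2) → VC-HIT  vc=[14, 10, 4]
12: 0x26 (blk 4, set 0) → VC-HIT  vc=[14, 10, 16]

OUTCOME = VC-HIT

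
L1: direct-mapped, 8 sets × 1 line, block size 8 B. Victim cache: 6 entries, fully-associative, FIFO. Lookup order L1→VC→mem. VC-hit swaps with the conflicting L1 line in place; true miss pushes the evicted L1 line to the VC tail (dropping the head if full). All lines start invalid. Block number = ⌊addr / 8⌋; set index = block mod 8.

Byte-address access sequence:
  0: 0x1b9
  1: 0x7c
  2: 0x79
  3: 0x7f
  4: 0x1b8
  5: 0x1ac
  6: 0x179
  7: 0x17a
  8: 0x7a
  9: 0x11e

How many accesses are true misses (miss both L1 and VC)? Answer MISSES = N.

  [0] addr=0x1b9 blk=55 s=7: MISS | VC []
  [1] addr=0x7c blk=15 s=7: MISS | VC [55]
  [2] addr=0x79 blk=15 s=7: L1-HIT | VC [55]
  [3] addr=0x7f blk=15 s=7: L1-HIT | VC [55]
  [4] addr=0x1b8 blk=55 s=7: VC-HIT | VC [15]
  [5] addr=0x1ac blk=53 s=5: MISS | VC [15]
  [6] addr=0x179 blk=47 s=7: MISS | VC [15, 55]
  [7] addr=0x17a blk=47 s=7: L1-HIT | VC [15, 55]
  [8] addr=0x7a blk=15 s=7: VC-HIT | VC [47, 55]
  [9] addr=0x11e blk=35 s=3: MISS | VC [47, 55]

MISSES = 5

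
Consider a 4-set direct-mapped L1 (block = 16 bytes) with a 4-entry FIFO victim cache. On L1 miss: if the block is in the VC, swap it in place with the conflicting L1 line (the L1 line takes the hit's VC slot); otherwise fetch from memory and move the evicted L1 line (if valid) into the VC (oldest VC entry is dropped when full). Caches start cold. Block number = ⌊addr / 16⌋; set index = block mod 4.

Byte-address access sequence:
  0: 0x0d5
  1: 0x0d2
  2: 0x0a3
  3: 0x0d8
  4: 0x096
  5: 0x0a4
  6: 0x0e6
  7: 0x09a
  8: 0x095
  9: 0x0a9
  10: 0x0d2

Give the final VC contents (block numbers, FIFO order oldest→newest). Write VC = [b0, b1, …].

VC = [9, 14]

0: 0xd5 (blk 13, set 1) → MISS  vc=[]
1: 0xd2 (blk 13, set 1) → L1-HIT  vc=[]
2: 0xa3 (blk 10, set 2) → MISS  vc=[]
3: 0xd8 (blk 13, set 1) → L1-HIT  vc=[]
4: 0x96 (blk 9, set 1) → MISS  vc=[13]
5: 0xa4 (blk 10, set 2) → L1-HIT  vc=[13]
6: 0xe6 (blk 14, set 2) → MISS  vc=[13, 10]
7: 0x9a (blk 9, set 1) → L1-HIT  vc=[13, 10]
8: 0x95 (blk 9, set 1) → L1-HIT  vc=[13, 10]
9: 0xa9 (blk 10, set 2) → VC-HIT  vc=[13, 14]
10: 0xd2 (blk 13, set 1) → VC-HIT  vc=[9, 14]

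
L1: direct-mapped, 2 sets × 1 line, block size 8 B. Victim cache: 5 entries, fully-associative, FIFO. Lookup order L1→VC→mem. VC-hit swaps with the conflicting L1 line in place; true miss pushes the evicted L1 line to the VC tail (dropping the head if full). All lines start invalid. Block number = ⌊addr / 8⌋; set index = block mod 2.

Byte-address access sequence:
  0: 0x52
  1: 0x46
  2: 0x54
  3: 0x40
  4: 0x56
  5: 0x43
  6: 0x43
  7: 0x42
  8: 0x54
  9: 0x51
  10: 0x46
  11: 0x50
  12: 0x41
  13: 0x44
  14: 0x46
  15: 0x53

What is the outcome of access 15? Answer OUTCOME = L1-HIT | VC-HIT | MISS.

OUTCOME = VC-HIT

0: 0x52 (blk 10, set 0) → MISS  vc=[]
1: 0x46 (blk 8, set 0) → MISS  vc=[10]
2: 0x54 (blk 10, set 0) → VC-HIT  vc=[8]
3: 0x40 (blk 8, set 0) → VC-HIT  vc=[10]
4: 0x56 (blk 10, set 0) → VC-HIT  vc=[8]
5: 0x43 (blk 8, set 0) → VC-HIT  vc=[10]
6: 0x43 (blk 8, set 0) → L1-HIT  vc=[10]
7: 0x42 (blk 8, set 0) → L1-HIT  vc=[10]
8: 0x54 (blk 10, set 0) → VC-HIT  vc=[8]
9: 0x51 (blk 10, set 0) → L1-HIT  vc=[8]
10: 0x46 (blk 8, set 0) → VC-HIT  vc=[10]
11: 0x50 (blk 10, set 0) → VC-HIT  vc=[8]
12: 0x41 (blk 8, set 0) → VC-HIT  vc=[10]
13: 0x44 (blk 8, set 0) → L1-HIT  vc=[10]
14: 0x46 (blk 8, set 0) → L1-HIT  vc=[10]
15: 0x53 (blk 10, set 0) → VC-HIT  vc=[8]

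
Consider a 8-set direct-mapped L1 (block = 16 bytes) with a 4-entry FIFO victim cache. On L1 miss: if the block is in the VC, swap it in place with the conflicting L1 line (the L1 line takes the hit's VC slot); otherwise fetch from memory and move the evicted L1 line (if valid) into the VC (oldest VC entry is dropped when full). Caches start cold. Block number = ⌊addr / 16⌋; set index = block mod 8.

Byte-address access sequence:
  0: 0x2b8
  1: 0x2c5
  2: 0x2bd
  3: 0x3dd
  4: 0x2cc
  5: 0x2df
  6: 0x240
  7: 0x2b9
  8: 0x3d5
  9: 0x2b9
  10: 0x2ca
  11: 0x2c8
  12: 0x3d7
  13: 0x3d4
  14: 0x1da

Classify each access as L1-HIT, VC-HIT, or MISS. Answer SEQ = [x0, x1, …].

0: 0x2b8 (blk 43, set 3) → MISS  vc=[]
1: 0x2c5 (blk 44, set 4) → MISS  vc=[]
2: 0x2bd (blk 43, set 3) → L1-HIT  vc=[]
3: 0x3dd (blk 61, set 5) → MISS  vc=[]
4: 0x2cc (blk 44, set 4) → L1-HIT  vc=[]
5: 0x2df (blk 45, set 5) → MISS  vc=[61]
6: 0x240 (blk 36, set 4) → MISS  vc=[61, 44]
7: 0x2b9 (blk 43, set 3) → L1-HIT  vc=[61, 44]
8: 0x3d5 (blk 61, set 5) → VC-HIT  vc=[45, 44]
9: 0x2b9 (blk 43, set 3) → L1-HIT  vc=[45, 44]
10: 0x2ca (blk 44, set 4) → VC-HIT  vc=[45, 36]
11: 0x2c8 (blk 44, set 4) → L1-HIT  vc=[45, 36]
12: 0x3d7 (blk 61, set 5) → L1-HIT  vc=[45, 36]
13: 0x3d4 (blk 61, set 5) → L1-HIT  vc=[45, 36]
14: 0x1da (blk 29, set 5) → MISS  vc=[45, 36, 61]

SEQ = [MISS, MISS, L1-HIT, MISS, L1-HIT, MISS, MISS, L1-HIT, VC-HIT, L1-HIT, VC-HIT, L1-HIT, L1-HIT, L1-HIT, MISS]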